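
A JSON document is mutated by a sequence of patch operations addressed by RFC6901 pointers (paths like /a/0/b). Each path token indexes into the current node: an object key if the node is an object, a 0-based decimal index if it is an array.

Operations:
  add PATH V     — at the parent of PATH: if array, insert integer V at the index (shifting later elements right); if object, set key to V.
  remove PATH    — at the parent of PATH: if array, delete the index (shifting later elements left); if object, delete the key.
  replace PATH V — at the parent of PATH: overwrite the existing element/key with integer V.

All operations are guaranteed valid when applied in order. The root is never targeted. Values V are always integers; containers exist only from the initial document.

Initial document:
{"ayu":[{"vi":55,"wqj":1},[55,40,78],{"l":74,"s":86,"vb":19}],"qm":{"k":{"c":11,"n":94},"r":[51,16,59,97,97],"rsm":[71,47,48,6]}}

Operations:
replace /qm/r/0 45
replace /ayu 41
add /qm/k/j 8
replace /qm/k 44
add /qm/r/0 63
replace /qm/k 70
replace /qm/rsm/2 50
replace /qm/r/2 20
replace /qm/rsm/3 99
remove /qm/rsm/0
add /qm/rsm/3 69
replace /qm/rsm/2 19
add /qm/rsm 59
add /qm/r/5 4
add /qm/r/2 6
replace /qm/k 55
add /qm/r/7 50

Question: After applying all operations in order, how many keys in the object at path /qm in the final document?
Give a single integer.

After op 1 (replace /qm/r/0 45): {"ayu":[{"vi":55,"wqj":1},[55,40,78],{"l":74,"s":86,"vb":19}],"qm":{"k":{"c":11,"n":94},"r":[45,16,59,97,97],"rsm":[71,47,48,6]}}
After op 2 (replace /ayu 41): {"ayu":41,"qm":{"k":{"c":11,"n":94},"r":[45,16,59,97,97],"rsm":[71,47,48,6]}}
After op 3 (add /qm/k/j 8): {"ayu":41,"qm":{"k":{"c":11,"j":8,"n":94},"r":[45,16,59,97,97],"rsm":[71,47,48,6]}}
After op 4 (replace /qm/k 44): {"ayu":41,"qm":{"k":44,"r":[45,16,59,97,97],"rsm":[71,47,48,6]}}
After op 5 (add /qm/r/0 63): {"ayu":41,"qm":{"k":44,"r":[63,45,16,59,97,97],"rsm":[71,47,48,6]}}
After op 6 (replace /qm/k 70): {"ayu":41,"qm":{"k":70,"r":[63,45,16,59,97,97],"rsm":[71,47,48,6]}}
After op 7 (replace /qm/rsm/2 50): {"ayu":41,"qm":{"k":70,"r":[63,45,16,59,97,97],"rsm":[71,47,50,6]}}
After op 8 (replace /qm/r/2 20): {"ayu":41,"qm":{"k":70,"r":[63,45,20,59,97,97],"rsm":[71,47,50,6]}}
After op 9 (replace /qm/rsm/3 99): {"ayu":41,"qm":{"k":70,"r":[63,45,20,59,97,97],"rsm":[71,47,50,99]}}
After op 10 (remove /qm/rsm/0): {"ayu":41,"qm":{"k":70,"r":[63,45,20,59,97,97],"rsm":[47,50,99]}}
After op 11 (add /qm/rsm/3 69): {"ayu":41,"qm":{"k":70,"r":[63,45,20,59,97,97],"rsm":[47,50,99,69]}}
After op 12 (replace /qm/rsm/2 19): {"ayu":41,"qm":{"k":70,"r":[63,45,20,59,97,97],"rsm":[47,50,19,69]}}
After op 13 (add /qm/rsm 59): {"ayu":41,"qm":{"k":70,"r":[63,45,20,59,97,97],"rsm":59}}
After op 14 (add /qm/r/5 4): {"ayu":41,"qm":{"k":70,"r":[63,45,20,59,97,4,97],"rsm":59}}
After op 15 (add /qm/r/2 6): {"ayu":41,"qm":{"k":70,"r":[63,45,6,20,59,97,4,97],"rsm":59}}
After op 16 (replace /qm/k 55): {"ayu":41,"qm":{"k":55,"r":[63,45,6,20,59,97,4,97],"rsm":59}}
After op 17 (add /qm/r/7 50): {"ayu":41,"qm":{"k":55,"r":[63,45,6,20,59,97,4,50,97],"rsm":59}}
Size at path /qm: 3

Answer: 3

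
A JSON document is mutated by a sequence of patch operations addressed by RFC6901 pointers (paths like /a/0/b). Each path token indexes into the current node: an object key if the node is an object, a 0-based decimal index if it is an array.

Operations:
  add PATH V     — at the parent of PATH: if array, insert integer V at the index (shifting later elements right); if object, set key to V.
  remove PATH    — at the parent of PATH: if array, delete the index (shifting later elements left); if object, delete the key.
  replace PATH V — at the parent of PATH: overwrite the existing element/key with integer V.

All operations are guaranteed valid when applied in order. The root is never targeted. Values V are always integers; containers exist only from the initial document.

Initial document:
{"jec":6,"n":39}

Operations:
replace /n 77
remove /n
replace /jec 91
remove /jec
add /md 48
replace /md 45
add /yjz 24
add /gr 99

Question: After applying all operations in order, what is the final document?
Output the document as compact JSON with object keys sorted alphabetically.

Answer: {"gr":99,"md":45,"yjz":24}

Derivation:
After op 1 (replace /n 77): {"jec":6,"n":77}
After op 2 (remove /n): {"jec":6}
After op 3 (replace /jec 91): {"jec":91}
After op 4 (remove /jec): {}
After op 5 (add /md 48): {"md":48}
After op 6 (replace /md 45): {"md":45}
After op 7 (add /yjz 24): {"md":45,"yjz":24}
After op 8 (add /gr 99): {"gr":99,"md":45,"yjz":24}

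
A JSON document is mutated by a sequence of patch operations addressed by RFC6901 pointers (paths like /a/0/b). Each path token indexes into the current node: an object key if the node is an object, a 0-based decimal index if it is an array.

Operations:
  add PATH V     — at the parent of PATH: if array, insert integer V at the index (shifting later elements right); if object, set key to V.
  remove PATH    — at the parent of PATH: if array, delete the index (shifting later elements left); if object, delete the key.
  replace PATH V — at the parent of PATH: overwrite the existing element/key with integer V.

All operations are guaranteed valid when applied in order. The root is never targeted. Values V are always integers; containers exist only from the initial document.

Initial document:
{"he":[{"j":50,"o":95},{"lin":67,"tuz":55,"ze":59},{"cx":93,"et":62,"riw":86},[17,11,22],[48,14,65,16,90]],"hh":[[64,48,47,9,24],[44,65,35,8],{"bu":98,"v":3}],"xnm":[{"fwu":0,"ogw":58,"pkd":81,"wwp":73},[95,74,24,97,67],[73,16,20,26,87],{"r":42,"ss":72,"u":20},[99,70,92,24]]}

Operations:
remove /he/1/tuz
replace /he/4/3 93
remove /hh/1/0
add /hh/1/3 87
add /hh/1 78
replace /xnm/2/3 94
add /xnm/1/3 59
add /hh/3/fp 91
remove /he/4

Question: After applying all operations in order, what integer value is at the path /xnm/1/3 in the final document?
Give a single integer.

After op 1 (remove /he/1/tuz): {"he":[{"j":50,"o":95},{"lin":67,"ze":59},{"cx":93,"et":62,"riw":86},[17,11,22],[48,14,65,16,90]],"hh":[[64,48,47,9,24],[44,65,35,8],{"bu":98,"v":3}],"xnm":[{"fwu":0,"ogw":58,"pkd":81,"wwp":73},[95,74,24,97,67],[73,16,20,26,87],{"r":42,"ss":72,"u":20},[99,70,92,24]]}
After op 2 (replace /he/4/3 93): {"he":[{"j":50,"o":95},{"lin":67,"ze":59},{"cx":93,"et":62,"riw":86},[17,11,22],[48,14,65,93,90]],"hh":[[64,48,47,9,24],[44,65,35,8],{"bu":98,"v":3}],"xnm":[{"fwu":0,"ogw":58,"pkd":81,"wwp":73},[95,74,24,97,67],[73,16,20,26,87],{"r":42,"ss":72,"u":20},[99,70,92,24]]}
After op 3 (remove /hh/1/0): {"he":[{"j":50,"o":95},{"lin":67,"ze":59},{"cx":93,"et":62,"riw":86},[17,11,22],[48,14,65,93,90]],"hh":[[64,48,47,9,24],[65,35,8],{"bu":98,"v":3}],"xnm":[{"fwu":0,"ogw":58,"pkd":81,"wwp":73},[95,74,24,97,67],[73,16,20,26,87],{"r":42,"ss":72,"u":20},[99,70,92,24]]}
After op 4 (add /hh/1/3 87): {"he":[{"j":50,"o":95},{"lin":67,"ze":59},{"cx":93,"et":62,"riw":86},[17,11,22],[48,14,65,93,90]],"hh":[[64,48,47,9,24],[65,35,8,87],{"bu":98,"v":3}],"xnm":[{"fwu":0,"ogw":58,"pkd":81,"wwp":73},[95,74,24,97,67],[73,16,20,26,87],{"r":42,"ss":72,"u":20},[99,70,92,24]]}
After op 5 (add /hh/1 78): {"he":[{"j":50,"o":95},{"lin":67,"ze":59},{"cx":93,"et":62,"riw":86},[17,11,22],[48,14,65,93,90]],"hh":[[64,48,47,9,24],78,[65,35,8,87],{"bu":98,"v":3}],"xnm":[{"fwu":0,"ogw":58,"pkd":81,"wwp":73},[95,74,24,97,67],[73,16,20,26,87],{"r":42,"ss":72,"u":20},[99,70,92,24]]}
After op 6 (replace /xnm/2/3 94): {"he":[{"j":50,"o":95},{"lin":67,"ze":59},{"cx":93,"et":62,"riw":86},[17,11,22],[48,14,65,93,90]],"hh":[[64,48,47,9,24],78,[65,35,8,87],{"bu":98,"v":3}],"xnm":[{"fwu":0,"ogw":58,"pkd":81,"wwp":73},[95,74,24,97,67],[73,16,20,94,87],{"r":42,"ss":72,"u":20},[99,70,92,24]]}
After op 7 (add /xnm/1/3 59): {"he":[{"j":50,"o":95},{"lin":67,"ze":59},{"cx":93,"et":62,"riw":86},[17,11,22],[48,14,65,93,90]],"hh":[[64,48,47,9,24],78,[65,35,8,87],{"bu":98,"v":3}],"xnm":[{"fwu":0,"ogw":58,"pkd":81,"wwp":73},[95,74,24,59,97,67],[73,16,20,94,87],{"r":42,"ss":72,"u":20},[99,70,92,24]]}
After op 8 (add /hh/3/fp 91): {"he":[{"j":50,"o":95},{"lin":67,"ze":59},{"cx":93,"et":62,"riw":86},[17,11,22],[48,14,65,93,90]],"hh":[[64,48,47,9,24],78,[65,35,8,87],{"bu":98,"fp":91,"v":3}],"xnm":[{"fwu":0,"ogw":58,"pkd":81,"wwp":73},[95,74,24,59,97,67],[73,16,20,94,87],{"r":42,"ss":72,"u":20},[99,70,92,24]]}
After op 9 (remove /he/4): {"he":[{"j":50,"o":95},{"lin":67,"ze":59},{"cx":93,"et":62,"riw":86},[17,11,22]],"hh":[[64,48,47,9,24],78,[65,35,8,87],{"bu":98,"fp":91,"v":3}],"xnm":[{"fwu":0,"ogw":58,"pkd":81,"wwp":73},[95,74,24,59,97,67],[73,16,20,94,87],{"r":42,"ss":72,"u":20},[99,70,92,24]]}
Value at /xnm/1/3: 59

Answer: 59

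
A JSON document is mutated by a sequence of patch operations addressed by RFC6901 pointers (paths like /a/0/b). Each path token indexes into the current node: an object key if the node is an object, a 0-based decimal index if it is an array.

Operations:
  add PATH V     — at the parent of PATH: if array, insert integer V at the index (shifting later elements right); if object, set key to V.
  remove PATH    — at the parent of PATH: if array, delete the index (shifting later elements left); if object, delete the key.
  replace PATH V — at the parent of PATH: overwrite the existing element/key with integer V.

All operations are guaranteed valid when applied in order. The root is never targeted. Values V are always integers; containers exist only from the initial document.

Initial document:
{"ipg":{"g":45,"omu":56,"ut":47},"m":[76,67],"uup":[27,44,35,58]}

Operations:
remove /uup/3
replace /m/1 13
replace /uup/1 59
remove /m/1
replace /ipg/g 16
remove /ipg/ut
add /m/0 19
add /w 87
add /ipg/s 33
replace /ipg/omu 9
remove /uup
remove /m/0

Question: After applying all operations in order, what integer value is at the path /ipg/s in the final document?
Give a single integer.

Answer: 33

Derivation:
After op 1 (remove /uup/3): {"ipg":{"g":45,"omu":56,"ut":47},"m":[76,67],"uup":[27,44,35]}
After op 2 (replace /m/1 13): {"ipg":{"g":45,"omu":56,"ut":47},"m":[76,13],"uup":[27,44,35]}
After op 3 (replace /uup/1 59): {"ipg":{"g":45,"omu":56,"ut":47},"m":[76,13],"uup":[27,59,35]}
After op 4 (remove /m/1): {"ipg":{"g":45,"omu":56,"ut":47},"m":[76],"uup":[27,59,35]}
After op 5 (replace /ipg/g 16): {"ipg":{"g":16,"omu":56,"ut":47},"m":[76],"uup":[27,59,35]}
After op 6 (remove /ipg/ut): {"ipg":{"g":16,"omu":56},"m":[76],"uup":[27,59,35]}
After op 7 (add /m/0 19): {"ipg":{"g":16,"omu":56},"m":[19,76],"uup":[27,59,35]}
After op 8 (add /w 87): {"ipg":{"g":16,"omu":56},"m":[19,76],"uup":[27,59,35],"w":87}
After op 9 (add /ipg/s 33): {"ipg":{"g":16,"omu":56,"s":33},"m":[19,76],"uup":[27,59,35],"w":87}
After op 10 (replace /ipg/omu 9): {"ipg":{"g":16,"omu":9,"s":33},"m":[19,76],"uup":[27,59,35],"w":87}
After op 11 (remove /uup): {"ipg":{"g":16,"omu":9,"s":33},"m":[19,76],"w":87}
After op 12 (remove /m/0): {"ipg":{"g":16,"omu":9,"s":33},"m":[76],"w":87}
Value at /ipg/s: 33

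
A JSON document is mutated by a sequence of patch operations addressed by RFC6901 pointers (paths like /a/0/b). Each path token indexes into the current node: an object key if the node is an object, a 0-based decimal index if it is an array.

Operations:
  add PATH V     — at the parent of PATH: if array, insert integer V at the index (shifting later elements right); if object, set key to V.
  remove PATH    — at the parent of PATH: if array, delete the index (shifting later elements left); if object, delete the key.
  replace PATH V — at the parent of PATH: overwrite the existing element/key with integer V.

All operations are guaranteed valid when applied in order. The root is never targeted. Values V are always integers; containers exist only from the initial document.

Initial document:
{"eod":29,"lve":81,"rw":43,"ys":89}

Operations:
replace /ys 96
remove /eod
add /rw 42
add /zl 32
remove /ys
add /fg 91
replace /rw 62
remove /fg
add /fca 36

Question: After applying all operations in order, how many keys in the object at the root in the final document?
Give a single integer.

After op 1 (replace /ys 96): {"eod":29,"lve":81,"rw":43,"ys":96}
After op 2 (remove /eod): {"lve":81,"rw":43,"ys":96}
After op 3 (add /rw 42): {"lve":81,"rw":42,"ys":96}
After op 4 (add /zl 32): {"lve":81,"rw":42,"ys":96,"zl":32}
After op 5 (remove /ys): {"lve":81,"rw":42,"zl":32}
After op 6 (add /fg 91): {"fg":91,"lve":81,"rw":42,"zl":32}
After op 7 (replace /rw 62): {"fg":91,"lve":81,"rw":62,"zl":32}
After op 8 (remove /fg): {"lve":81,"rw":62,"zl":32}
After op 9 (add /fca 36): {"fca":36,"lve":81,"rw":62,"zl":32}
Size at the root: 4

Answer: 4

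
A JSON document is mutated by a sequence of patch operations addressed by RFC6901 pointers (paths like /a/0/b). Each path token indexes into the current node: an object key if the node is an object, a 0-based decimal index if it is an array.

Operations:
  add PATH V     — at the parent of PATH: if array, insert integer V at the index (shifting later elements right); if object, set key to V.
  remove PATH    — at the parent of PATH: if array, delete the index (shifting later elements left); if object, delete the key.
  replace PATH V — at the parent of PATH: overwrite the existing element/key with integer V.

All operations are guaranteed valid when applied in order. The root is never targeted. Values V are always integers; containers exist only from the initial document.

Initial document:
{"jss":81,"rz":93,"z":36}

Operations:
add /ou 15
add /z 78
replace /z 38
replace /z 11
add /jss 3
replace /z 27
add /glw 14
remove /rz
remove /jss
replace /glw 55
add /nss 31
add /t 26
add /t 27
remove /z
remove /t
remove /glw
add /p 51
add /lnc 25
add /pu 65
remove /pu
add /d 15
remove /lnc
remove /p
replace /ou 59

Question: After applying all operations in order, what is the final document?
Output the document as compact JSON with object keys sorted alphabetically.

Answer: {"d":15,"nss":31,"ou":59}

Derivation:
After op 1 (add /ou 15): {"jss":81,"ou":15,"rz":93,"z":36}
After op 2 (add /z 78): {"jss":81,"ou":15,"rz":93,"z":78}
After op 3 (replace /z 38): {"jss":81,"ou":15,"rz":93,"z":38}
After op 4 (replace /z 11): {"jss":81,"ou":15,"rz":93,"z":11}
After op 5 (add /jss 3): {"jss":3,"ou":15,"rz":93,"z":11}
After op 6 (replace /z 27): {"jss":3,"ou":15,"rz":93,"z":27}
After op 7 (add /glw 14): {"glw":14,"jss":3,"ou":15,"rz":93,"z":27}
After op 8 (remove /rz): {"glw":14,"jss":3,"ou":15,"z":27}
After op 9 (remove /jss): {"glw":14,"ou":15,"z":27}
After op 10 (replace /glw 55): {"glw":55,"ou":15,"z":27}
After op 11 (add /nss 31): {"glw":55,"nss":31,"ou":15,"z":27}
After op 12 (add /t 26): {"glw":55,"nss":31,"ou":15,"t":26,"z":27}
After op 13 (add /t 27): {"glw":55,"nss":31,"ou":15,"t":27,"z":27}
After op 14 (remove /z): {"glw":55,"nss":31,"ou":15,"t":27}
After op 15 (remove /t): {"glw":55,"nss":31,"ou":15}
After op 16 (remove /glw): {"nss":31,"ou":15}
After op 17 (add /p 51): {"nss":31,"ou":15,"p":51}
After op 18 (add /lnc 25): {"lnc":25,"nss":31,"ou":15,"p":51}
After op 19 (add /pu 65): {"lnc":25,"nss":31,"ou":15,"p":51,"pu":65}
After op 20 (remove /pu): {"lnc":25,"nss":31,"ou":15,"p":51}
After op 21 (add /d 15): {"d":15,"lnc":25,"nss":31,"ou":15,"p":51}
After op 22 (remove /lnc): {"d":15,"nss":31,"ou":15,"p":51}
After op 23 (remove /p): {"d":15,"nss":31,"ou":15}
After op 24 (replace /ou 59): {"d":15,"nss":31,"ou":59}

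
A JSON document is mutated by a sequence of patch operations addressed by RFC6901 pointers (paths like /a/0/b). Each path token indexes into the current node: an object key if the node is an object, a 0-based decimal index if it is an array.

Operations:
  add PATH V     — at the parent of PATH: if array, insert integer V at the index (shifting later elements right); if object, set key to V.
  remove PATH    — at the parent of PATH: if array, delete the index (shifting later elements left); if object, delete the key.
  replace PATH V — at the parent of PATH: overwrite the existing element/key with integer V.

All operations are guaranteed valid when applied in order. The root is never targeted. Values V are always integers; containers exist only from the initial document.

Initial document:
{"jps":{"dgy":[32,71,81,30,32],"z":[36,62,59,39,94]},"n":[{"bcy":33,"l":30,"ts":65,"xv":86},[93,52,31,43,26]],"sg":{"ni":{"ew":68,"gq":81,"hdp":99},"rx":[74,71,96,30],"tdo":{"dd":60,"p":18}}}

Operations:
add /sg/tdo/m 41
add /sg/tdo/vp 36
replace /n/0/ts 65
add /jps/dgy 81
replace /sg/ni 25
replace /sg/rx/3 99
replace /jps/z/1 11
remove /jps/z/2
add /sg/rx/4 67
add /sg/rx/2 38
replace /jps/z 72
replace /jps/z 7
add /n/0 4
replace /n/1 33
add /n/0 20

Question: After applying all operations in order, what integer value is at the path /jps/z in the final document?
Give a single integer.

Answer: 7

Derivation:
After op 1 (add /sg/tdo/m 41): {"jps":{"dgy":[32,71,81,30,32],"z":[36,62,59,39,94]},"n":[{"bcy":33,"l":30,"ts":65,"xv":86},[93,52,31,43,26]],"sg":{"ni":{"ew":68,"gq":81,"hdp":99},"rx":[74,71,96,30],"tdo":{"dd":60,"m":41,"p":18}}}
After op 2 (add /sg/tdo/vp 36): {"jps":{"dgy":[32,71,81,30,32],"z":[36,62,59,39,94]},"n":[{"bcy":33,"l":30,"ts":65,"xv":86},[93,52,31,43,26]],"sg":{"ni":{"ew":68,"gq":81,"hdp":99},"rx":[74,71,96,30],"tdo":{"dd":60,"m":41,"p":18,"vp":36}}}
After op 3 (replace /n/0/ts 65): {"jps":{"dgy":[32,71,81,30,32],"z":[36,62,59,39,94]},"n":[{"bcy":33,"l":30,"ts":65,"xv":86},[93,52,31,43,26]],"sg":{"ni":{"ew":68,"gq":81,"hdp":99},"rx":[74,71,96,30],"tdo":{"dd":60,"m":41,"p":18,"vp":36}}}
After op 4 (add /jps/dgy 81): {"jps":{"dgy":81,"z":[36,62,59,39,94]},"n":[{"bcy":33,"l":30,"ts":65,"xv":86},[93,52,31,43,26]],"sg":{"ni":{"ew":68,"gq":81,"hdp":99},"rx":[74,71,96,30],"tdo":{"dd":60,"m":41,"p":18,"vp":36}}}
After op 5 (replace /sg/ni 25): {"jps":{"dgy":81,"z":[36,62,59,39,94]},"n":[{"bcy":33,"l":30,"ts":65,"xv":86},[93,52,31,43,26]],"sg":{"ni":25,"rx":[74,71,96,30],"tdo":{"dd":60,"m":41,"p":18,"vp":36}}}
After op 6 (replace /sg/rx/3 99): {"jps":{"dgy":81,"z":[36,62,59,39,94]},"n":[{"bcy":33,"l":30,"ts":65,"xv":86},[93,52,31,43,26]],"sg":{"ni":25,"rx":[74,71,96,99],"tdo":{"dd":60,"m":41,"p":18,"vp":36}}}
After op 7 (replace /jps/z/1 11): {"jps":{"dgy":81,"z":[36,11,59,39,94]},"n":[{"bcy":33,"l":30,"ts":65,"xv":86},[93,52,31,43,26]],"sg":{"ni":25,"rx":[74,71,96,99],"tdo":{"dd":60,"m":41,"p":18,"vp":36}}}
After op 8 (remove /jps/z/2): {"jps":{"dgy":81,"z":[36,11,39,94]},"n":[{"bcy":33,"l":30,"ts":65,"xv":86},[93,52,31,43,26]],"sg":{"ni":25,"rx":[74,71,96,99],"tdo":{"dd":60,"m":41,"p":18,"vp":36}}}
After op 9 (add /sg/rx/4 67): {"jps":{"dgy":81,"z":[36,11,39,94]},"n":[{"bcy":33,"l":30,"ts":65,"xv":86},[93,52,31,43,26]],"sg":{"ni":25,"rx":[74,71,96,99,67],"tdo":{"dd":60,"m":41,"p":18,"vp":36}}}
After op 10 (add /sg/rx/2 38): {"jps":{"dgy":81,"z":[36,11,39,94]},"n":[{"bcy":33,"l":30,"ts":65,"xv":86},[93,52,31,43,26]],"sg":{"ni":25,"rx":[74,71,38,96,99,67],"tdo":{"dd":60,"m":41,"p":18,"vp":36}}}
After op 11 (replace /jps/z 72): {"jps":{"dgy":81,"z":72},"n":[{"bcy":33,"l":30,"ts":65,"xv":86},[93,52,31,43,26]],"sg":{"ni":25,"rx":[74,71,38,96,99,67],"tdo":{"dd":60,"m":41,"p":18,"vp":36}}}
After op 12 (replace /jps/z 7): {"jps":{"dgy":81,"z":7},"n":[{"bcy":33,"l":30,"ts":65,"xv":86},[93,52,31,43,26]],"sg":{"ni":25,"rx":[74,71,38,96,99,67],"tdo":{"dd":60,"m":41,"p":18,"vp":36}}}
After op 13 (add /n/0 4): {"jps":{"dgy":81,"z":7},"n":[4,{"bcy":33,"l":30,"ts":65,"xv":86},[93,52,31,43,26]],"sg":{"ni":25,"rx":[74,71,38,96,99,67],"tdo":{"dd":60,"m":41,"p":18,"vp":36}}}
After op 14 (replace /n/1 33): {"jps":{"dgy":81,"z":7},"n":[4,33,[93,52,31,43,26]],"sg":{"ni":25,"rx":[74,71,38,96,99,67],"tdo":{"dd":60,"m":41,"p":18,"vp":36}}}
After op 15 (add /n/0 20): {"jps":{"dgy":81,"z":7},"n":[20,4,33,[93,52,31,43,26]],"sg":{"ni":25,"rx":[74,71,38,96,99,67],"tdo":{"dd":60,"m":41,"p":18,"vp":36}}}
Value at /jps/z: 7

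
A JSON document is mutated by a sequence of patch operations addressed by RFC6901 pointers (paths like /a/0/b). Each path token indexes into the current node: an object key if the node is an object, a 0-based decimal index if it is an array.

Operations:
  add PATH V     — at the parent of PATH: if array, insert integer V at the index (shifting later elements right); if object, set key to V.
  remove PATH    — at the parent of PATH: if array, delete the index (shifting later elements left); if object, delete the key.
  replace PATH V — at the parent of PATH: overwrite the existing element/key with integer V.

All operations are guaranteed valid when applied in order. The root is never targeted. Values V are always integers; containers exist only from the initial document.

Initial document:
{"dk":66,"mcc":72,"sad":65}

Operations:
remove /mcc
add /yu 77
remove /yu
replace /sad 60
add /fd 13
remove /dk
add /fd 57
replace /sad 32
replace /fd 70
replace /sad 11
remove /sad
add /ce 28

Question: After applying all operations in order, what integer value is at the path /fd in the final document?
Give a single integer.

Answer: 70

Derivation:
After op 1 (remove /mcc): {"dk":66,"sad":65}
After op 2 (add /yu 77): {"dk":66,"sad":65,"yu":77}
After op 3 (remove /yu): {"dk":66,"sad":65}
After op 4 (replace /sad 60): {"dk":66,"sad":60}
After op 5 (add /fd 13): {"dk":66,"fd":13,"sad":60}
After op 6 (remove /dk): {"fd":13,"sad":60}
After op 7 (add /fd 57): {"fd":57,"sad":60}
After op 8 (replace /sad 32): {"fd":57,"sad":32}
After op 9 (replace /fd 70): {"fd":70,"sad":32}
After op 10 (replace /sad 11): {"fd":70,"sad":11}
After op 11 (remove /sad): {"fd":70}
After op 12 (add /ce 28): {"ce":28,"fd":70}
Value at /fd: 70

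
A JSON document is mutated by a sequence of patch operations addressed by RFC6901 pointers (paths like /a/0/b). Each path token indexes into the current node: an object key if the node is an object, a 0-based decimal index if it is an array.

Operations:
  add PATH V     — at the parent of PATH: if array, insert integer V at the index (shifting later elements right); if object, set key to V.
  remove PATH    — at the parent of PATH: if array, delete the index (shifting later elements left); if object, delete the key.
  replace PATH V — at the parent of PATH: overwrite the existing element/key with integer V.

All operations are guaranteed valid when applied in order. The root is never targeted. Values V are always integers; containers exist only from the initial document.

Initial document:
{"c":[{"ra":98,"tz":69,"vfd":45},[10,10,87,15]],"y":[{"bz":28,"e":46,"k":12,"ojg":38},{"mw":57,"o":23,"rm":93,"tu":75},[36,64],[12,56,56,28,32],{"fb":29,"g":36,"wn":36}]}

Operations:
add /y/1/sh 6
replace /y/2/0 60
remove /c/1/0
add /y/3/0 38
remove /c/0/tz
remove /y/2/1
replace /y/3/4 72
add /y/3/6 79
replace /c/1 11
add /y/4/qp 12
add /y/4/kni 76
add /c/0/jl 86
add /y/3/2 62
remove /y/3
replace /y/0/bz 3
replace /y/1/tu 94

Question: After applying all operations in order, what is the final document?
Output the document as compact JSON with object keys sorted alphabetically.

After op 1 (add /y/1/sh 6): {"c":[{"ra":98,"tz":69,"vfd":45},[10,10,87,15]],"y":[{"bz":28,"e":46,"k":12,"ojg":38},{"mw":57,"o":23,"rm":93,"sh":6,"tu":75},[36,64],[12,56,56,28,32],{"fb":29,"g":36,"wn":36}]}
After op 2 (replace /y/2/0 60): {"c":[{"ra":98,"tz":69,"vfd":45},[10,10,87,15]],"y":[{"bz":28,"e":46,"k":12,"ojg":38},{"mw":57,"o":23,"rm":93,"sh":6,"tu":75},[60,64],[12,56,56,28,32],{"fb":29,"g":36,"wn":36}]}
After op 3 (remove /c/1/0): {"c":[{"ra":98,"tz":69,"vfd":45},[10,87,15]],"y":[{"bz":28,"e":46,"k":12,"ojg":38},{"mw":57,"o":23,"rm":93,"sh":6,"tu":75},[60,64],[12,56,56,28,32],{"fb":29,"g":36,"wn":36}]}
After op 4 (add /y/3/0 38): {"c":[{"ra":98,"tz":69,"vfd":45},[10,87,15]],"y":[{"bz":28,"e":46,"k":12,"ojg":38},{"mw":57,"o":23,"rm":93,"sh":6,"tu":75},[60,64],[38,12,56,56,28,32],{"fb":29,"g":36,"wn":36}]}
After op 5 (remove /c/0/tz): {"c":[{"ra":98,"vfd":45},[10,87,15]],"y":[{"bz":28,"e":46,"k":12,"ojg":38},{"mw":57,"o":23,"rm":93,"sh":6,"tu":75},[60,64],[38,12,56,56,28,32],{"fb":29,"g":36,"wn":36}]}
After op 6 (remove /y/2/1): {"c":[{"ra":98,"vfd":45},[10,87,15]],"y":[{"bz":28,"e":46,"k":12,"ojg":38},{"mw":57,"o":23,"rm":93,"sh":6,"tu":75},[60],[38,12,56,56,28,32],{"fb":29,"g":36,"wn":36}]}
After op 7 (replace /y/3/4 72): {"c":[{"ra":98,"vfd":45},[10,87,15]],"y":[{"bz":28,"e":46,"k":12,"ojg":38},{"mw":57,"o":23,"rm":93,"sh":6,"tu":75},[60],[38,12,56,56,72,32],{"fb":29,"g":36,"wn":36}]}
After op 8 (add /y/3/6 79): {"c":[{"ra":98,"vfd":45},[10,87,15]],"y":[{"bz":28,"e":46,"k":12,"ojg":38},{"mw":57,"o":23,"rm":93,"sh":6,"tu":75},[60],[38,12,56,56,72,32,79],{"fb":29,"g":36,"wn":36}]}
After op 9 (replace /c/1 11): {"c":[{"ra":98,"vfd":45},11],"y":[{"bz":28,"e":46,"k":12,"ojg":38},{"mw":57,"o":23,"rm":93,"sh":6,"tu":75},[60],[38,12,56,56,72,32,79],{"fb":29,"g":36,"wn":36}]}
After op 10 (add /y/4/qp 12): {"c":[{"ra":98,"vfd":45},11],"y":[{"bz":28,"e":46,"k":12,"ojg":38},{"mw":57,"o":23,"rm":93,"sh":6,"tu":75},[60],[38,12,56,56,72,32,79],{"fb":29,"g":36,"qp":12,"wn":36}]}
After op 11 (add /y/4/kni 76): {"c":[{"ra":98,"vfd":45},11],"y":[{"bz":28,"e":46,"k":12,"ojg":38},{"mw":57,"o":23,"rm":93,"sh":6,"tu":75},[60],[38,12,56,56,72,32,79],{"fb":29,"g":36,"kni":76,"qp":12,"wn":36}]}
After op 12 (add /c/0/jl 86): {"c":[{"jl":86,"ra":98,"vfd":45},11],"y":[{"bz":28,"e":46,"k":12,"ojg":38},{"mw":57,"o":23,"rm":93,"sh":6,"tu":75},[60],[38,12,56,56,72,32,79],{"fb":29,"g":36,"kni":76,"qp":12,"wn":36}]}
After op 13 (add /y/3/2 62): {"c":[{"jl":86,"ra":98,"vfd":45},11],"y":[{"bz":28,"e":46,"k":12,"ojg":38},{"mw":57,"o":23,"rm":93,"sh":6,"tu":75},[60],[38,12,62,56,56,72,32,79],{"fb":29,"g":36,"kni":76,"qp":12,"wn":36}]}
After op 14 (remove /y/3): {"c":[{"jl":86,"ra":98,"vfd":45},11],"y":[{"bz":28,"e":46,"k":12,"ojg":38},{"mw":57,"o":23,"rm":93,"sh":6,"tu":75},[60],{"fb":29,"g":36,"kni":76,"qp":12,"wn":36}]}
After op 15 (replace /y/0/bz 3): {"c":[{"jl":86,"ra":98,"vfd":45},11],"y":[{"bz":3,"e":46,"k":12,"ojg":38},{"mw":57,"o":23,"rm":93,"sh":6,"tu":75},[60],{"fb":29,"g":36,"kni":76,"qp":12,"wn":36}]}
After op 16 (replace /y/1/tu 94): {"c":[{"jl":86,"ra":98,"vfd":45},11],"y":[{"bz":3,"e":46,"k":12,"ojg":38},{"mw":57,"o":23,"rm":93,"sh":6,"tu":94},[60],{"fb":29,"g":36,"kni":76,"qp":12,"wn":36}]}

Answer: {"c":[{"jl":86,"ra":98,"vfd":45},11],"y":[{"bz":3,"e":46,"k":12,"ojg":38},{"mw":57,"o":23,"rm":93,"sh":6,"tu":94},[60],{"fb":29,"g":36,"kni":76,"qp":12,"wn":36}]}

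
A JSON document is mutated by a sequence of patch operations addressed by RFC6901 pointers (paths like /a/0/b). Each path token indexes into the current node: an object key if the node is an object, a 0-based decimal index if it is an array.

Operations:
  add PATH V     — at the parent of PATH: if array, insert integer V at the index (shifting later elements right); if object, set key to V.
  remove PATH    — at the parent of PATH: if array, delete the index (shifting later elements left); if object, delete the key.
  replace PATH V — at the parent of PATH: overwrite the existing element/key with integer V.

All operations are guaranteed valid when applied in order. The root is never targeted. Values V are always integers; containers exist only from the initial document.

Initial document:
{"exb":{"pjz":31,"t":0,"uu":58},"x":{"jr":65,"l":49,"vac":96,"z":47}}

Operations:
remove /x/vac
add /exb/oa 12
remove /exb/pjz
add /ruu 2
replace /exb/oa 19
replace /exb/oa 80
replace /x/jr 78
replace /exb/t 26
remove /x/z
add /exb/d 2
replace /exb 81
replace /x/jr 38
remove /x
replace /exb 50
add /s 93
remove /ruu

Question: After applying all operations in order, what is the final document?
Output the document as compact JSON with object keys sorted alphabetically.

Answer: {"exb":50,"s":93}

Derivation:
After op 1 (remove /x/vac): {"exb":{"pjz":31,"t":0,"uu":58},"x":{"jr":65,"l":49,"z":47}}
After op 2 (add /exb/oa 12): {"exb":{"oa":12,"pjz":31,"t":0,"uu":58},"x":{"jr":65,"l":49,"z":47}}
After op 3 (remove /exb/pjz): {"exb":{"oa":12,"t":0,"uu":58},"x":{"jr":65,"l":49,"z":47}}
After op 4 (add /ruu 2): {"exb":{"oa":12,"t":0,"uu":58},"ruu":2,"x":{"jr":65,"l":49,"z":47}}
After op 5 (replace /exb/oa 19): {"exb":{"oa":19,"t":0,"uu":58},"ruu":2,"x":{"jr":65,"l":49,"z":47}}
After op 6 (replace /exb/oa 80): {"exb":{"oa":80,"t":0,"uu":58},"ruu":2,"x":{"jr":65,"l":49,"z":47}}
After op 7 (replace /x/jr 78): {"exb":{"oa":80,"t":0,"uu":58},"ruu":2,"x":{"jr":78,"l":49,"z":47}}
After op 8 (replace /exb/t 26): {"exb":{"oa":80,"t":26,"uu":58},"ruu":2,"x":{"jr":78,"l":49,"z":47}}
After op 9 (remove /x/z): {"exb":{"oa":80,"t":26,"uu":58},"ruu":2,"x":{"jr":78,"l":49}}
After op 10 (add /exb/d 2): {"exb":{"d":2,"oa":80,"t":26,"uu":58},"ruu":2,"x":{"jr":78,"l":49}}
After op 11 (replace /exb 81): {"exb":81,"ruu":2,"x":{"jr":78,"l":49}}
After op 12 (replace /x/jr 38): {"exb":81,"ruu":2,"x":{"jr":38,"l":49}}
After op 13 (remove /x): {"exb":81,"ruu":2}
After op 14 (replace /exb 50): {"exb":50,"ruu":2}
After op 15 (add /s 93): {"exb":50,"ruu":2,"s":93}
After op 16 (remove /ruu): {"exb":50,"s":93}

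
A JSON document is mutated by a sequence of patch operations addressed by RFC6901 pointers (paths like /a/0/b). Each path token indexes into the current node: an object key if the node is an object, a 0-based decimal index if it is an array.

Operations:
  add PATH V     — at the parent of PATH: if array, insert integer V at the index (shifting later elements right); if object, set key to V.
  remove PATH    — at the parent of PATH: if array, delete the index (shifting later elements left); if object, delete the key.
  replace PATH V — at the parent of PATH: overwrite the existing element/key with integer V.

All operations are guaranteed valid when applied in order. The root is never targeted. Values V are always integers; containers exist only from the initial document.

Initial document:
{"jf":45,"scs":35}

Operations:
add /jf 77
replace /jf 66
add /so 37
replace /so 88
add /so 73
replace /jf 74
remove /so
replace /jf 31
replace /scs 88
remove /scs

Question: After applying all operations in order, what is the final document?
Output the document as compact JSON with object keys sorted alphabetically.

After op 1 (add /jf 77): {"jf":77,"scs":35}
After op 2 (replace /jf 66): {"jf":66,"scs":35}
After op 3 (add /so 37): {"jf":66,"scs":35,"so":37}
After op 4 (replace /so 88): {"jf":66,"scs":35,"so":88}
After op 5 (add /so 73): {"jf":66,"scs":35,"so":73}
After op 6 (replace /jf 74): {"jf":74,"scs":35,"so":73}
After op 7 (remove /so): {"jf":74,"scs":35}
After op 8 (replace /jf 31): {"jf":31,"scs":35}
After op 9 (replace /scs 88): {"jf":31,"scs":88}
After op 10 (remove /scs): {"jf":31}

Answer: {"jf":31}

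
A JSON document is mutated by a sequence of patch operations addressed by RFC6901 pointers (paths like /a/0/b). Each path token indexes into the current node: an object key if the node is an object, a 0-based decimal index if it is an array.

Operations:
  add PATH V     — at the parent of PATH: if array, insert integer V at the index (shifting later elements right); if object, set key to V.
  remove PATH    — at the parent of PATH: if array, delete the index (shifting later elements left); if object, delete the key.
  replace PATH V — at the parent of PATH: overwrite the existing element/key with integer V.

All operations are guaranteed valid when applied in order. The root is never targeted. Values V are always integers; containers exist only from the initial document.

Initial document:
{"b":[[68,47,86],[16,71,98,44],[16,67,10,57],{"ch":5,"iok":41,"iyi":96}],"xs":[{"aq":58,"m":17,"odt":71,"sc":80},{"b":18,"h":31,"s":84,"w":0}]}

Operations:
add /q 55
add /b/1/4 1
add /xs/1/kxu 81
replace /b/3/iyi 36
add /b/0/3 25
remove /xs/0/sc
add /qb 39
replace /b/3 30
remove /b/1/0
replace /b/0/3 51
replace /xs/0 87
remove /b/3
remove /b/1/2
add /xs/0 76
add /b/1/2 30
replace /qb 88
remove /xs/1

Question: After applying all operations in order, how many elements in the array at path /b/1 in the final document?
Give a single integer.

After op 1 (add /q 55): {"b":[[68,47,86],[16,71,98,44],[16,67,10,57],{"ch":5,"iok":41,"iyi":96}],"q":55,"xs":[{"aq":58,"m":17,"odt":71,"sc":80},{"b":18,"h":31,"s":84,"w":0}]}
After op 2 (add /b/1/4 1): {"b":[[68,47,86],[16,71,98,44,1],[16,67,10,57],{"ch":5,"iok":41,"iyi":96}],"q":55,"xs":[{"aq":58,"m":17,"odt":71,"sc":80},{"b":18,"h":31,"s":84,"w":0}]}
After op 3 (add /xs/1/kxu 81): {"b":[[68,47,86],[16,71,98,44,1],[16,67,10,57],{"ch":5,"iok":41,"iyi":96}],"q":55,"xs":[{"aq":58,"m":17,"odt":71,"sc":80},{"b":18,"h":31,"kxu":81,"s":84,"w":0}]}
After op 4 (replace /b/3/iyi 36): {"b":[[68,47,86],[16,71,98,44,1],[16,67,10,57],{"ch":5,"iok":41,"iyi":36}],"q":55,"xs":[{"aq":58,"m":17,"odt":71,"sc":80},{"b":18,"h":31,"kxu":81,"s":84,"w":0}]}
After op 5 (add /b/0/3 25): {"b":[[68,47,86,25],[16,71,98,44,1],[16,67,10,57],{"ch":5,"iok":41,"iyi":36}],"q":55,"xs":[{"aq":58,"m":17,"odt":71,"sc":80},{"b":18,"h":31,"kxu":81,"s":84,"w":0}]}
After op 6 (remove /xs/0/sc): {"b":[[68,47,86,25],[16,71,98,44,1],[16,67,10,57],{"ch":5,"iok":41,"iyi":36}],"q":55,"xs":[{"aq":58,"m":17,"odt":71},{"b":18,"h":31,"kxu":81,"s":84,"w":0}]}
After op 7 (add /qb 39): {"b":[[68,47,86,25],[16,71,98,44,1],[16,67,10,57],{"ch":5,"iok":41,"iyi":36}],"q":55,"qb":39,"xs":[{"aq":58,"m":17,"odt":71},{"b":18,"h":31,"kxu":81,"s":84,"w":0}]}
After op 8 (replace /b/3 30): {"b":[[68,47,86,25],[16,71,98,44,1],[16,67,10,57],30],"q":55,"qb":39,"xs":[{"aq":58,"m":17,"odt":71},{"b":18,"h":31,"kxu":81,"s":84,"w":0}]}
After op 9 (remove /b/1/0): {"b":[[68,47,86,25],[71,98,44,1],[16,67,10,57],30],"q":55,"qb":39,"xs":[{"aq":58,"m":17,"odt":71},{"b":18,"h":31,"kxu":81,"s":84,"w":0}]}
After op 10 (replace /b/0/3 51): {"b":[[68,47,86,51],[71,98,44,1],[16,67,10,57],30],"q":55,"qb":39,"xs":[{"aq":58,"m":17,"odt":71},{"b":18,"h":31,"kxu":81,"s":84,"w":0}]}
After op 11 (replace /xs/0 87): {"b":[[68,47,86,51],[71,98,44,1],[16,67,10,57],30],"q":55,"qb":39,"xs":[87,{"b":18,"h":31,"kxu":81,"s":84,"w":0}]}
After op 12 (remove /b/3): {"b":[[68,47,86,51],[71,98,44,1],[16,67,10,57]],"q":55,"qb":39,"xs":[87,{"b":18,"h":31,"kxu":81,"s":84,"w":0}]}
After op 13 (remove /b/1/2): {"b":[[68,47,86,51],[71,98,1],[16,67,10,57]],"q":55,"qb":39,"xs":[87,{"b":18,"h":31,"kxu":81,"s":84,"w":0}]}
After op 14 (add /xs/0 76): {"b":[[68,47,86,51],[71,98,1],[16,67,10,57]],"q":55,"qb":39,"xs":[76,87,{"b":18,"h":31,"kxu":81,"s":84,"w":0}]}
After op 15 (add /b/1/2 30): {"b":[[68,47,86,51],[71,98,30,1],[16,67,10,57]],"q":55,"qb":39,"xs":[76,87,{"b":18,"h":31,"kxu":81,"s":84,"w":0}]}
After op 16 (replace /qb 88): {"b":[[68,47,86,51],[71,98,30,1],[16,67,10,57]],"q":55,"qb":88,"xs":[76,87,{"b":18,"h":31,"kxu":81,"s":84,"w":0}]}
After op 17 (remove /xs/1): {"b":[[68,47,86,51],[71,98,30,1],[16,67,10,57]],"q":55,"qb":88,"xs":[76,{"b":18,"h":31,"kxu":81,"s":84,"w":0}]}
Size at path /b/1: 4

Answer: 4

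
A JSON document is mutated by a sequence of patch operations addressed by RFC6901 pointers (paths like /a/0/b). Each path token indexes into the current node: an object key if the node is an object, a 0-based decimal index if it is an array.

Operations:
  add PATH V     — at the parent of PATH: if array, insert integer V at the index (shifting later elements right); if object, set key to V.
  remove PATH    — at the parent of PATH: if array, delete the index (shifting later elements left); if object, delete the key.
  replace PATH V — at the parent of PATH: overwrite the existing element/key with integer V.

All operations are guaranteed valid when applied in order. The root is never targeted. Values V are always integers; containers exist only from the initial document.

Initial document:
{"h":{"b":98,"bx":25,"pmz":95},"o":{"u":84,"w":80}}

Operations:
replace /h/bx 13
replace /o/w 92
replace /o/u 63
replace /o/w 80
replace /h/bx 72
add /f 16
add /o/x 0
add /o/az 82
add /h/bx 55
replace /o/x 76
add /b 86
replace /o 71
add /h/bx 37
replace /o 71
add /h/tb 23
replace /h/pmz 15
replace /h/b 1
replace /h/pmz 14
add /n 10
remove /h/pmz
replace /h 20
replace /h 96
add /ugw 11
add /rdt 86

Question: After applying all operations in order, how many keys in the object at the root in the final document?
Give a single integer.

After op 1 (replace /h/bx 13): {"h":{"b":98,"bx":13,"pmz":95},"o":{"u":84,"w":80}}
After op 2 (replace /o/w 92): {"h":{"b":98,"bx":13,"pmz":95},"o":{"u":84,"w":92}}
After op 3 (replace /o/u 63): {"h":{"b":98,"bx":13,"pmz":95},"o":{"u":63,"w":92}}
After op 4 (replace /o/w 80): {"h":{"b":98,"bx":13,"pmz":95},"o":{"u":63,"w":80}}
After op 5 (replace /h/bx 72): {"h":{"b":98,"bx":72,"pmz":95},"o":{"u":63,"w":80}}
After op 6 (add /f 16): {"f":16,"h":{"b":98,"bx":72,"pmz":95},"o":{"u":63,"w":80}}
After op 7 (add /o/x 0): {"f":16,"h":{"b":98,"bx":72,"pmz":95},"o":{"u":63,"w":80,"x":0}}
After op 8 (add /o/az 82): {"f":16,"h":{"b":98,"bx":72,"pmz":95},"o":{"az":82,"u":63,"w":80,"x":0}}
After op 9 (add /h/bx 55): {"f":16,"h":{"b":98,"bx":55,"pmz":95},"o":{"az":82,"u":63,"w":80,"x":0}}
After op 10 (replace /o/x 76): {"f":16,"h":{"b":98,"bx":55,"pmz":95},"o":{"az":82,"u":63,"w":80,"x":76}}
After op 11 (add /b 86): {"b":86,"f":16,"h":{"b":98,"bx":55,"pmz":95},"o":{"az":82,"u":63,"w":80,"x":76}}
After op 12 (replace /o 71): {"b":86,"f":16,"h":{"b":98,"bx":55,"pmz":95},"o":71}
After op 13 (add /h/bx 37): {"b":86,"f":16,"h":{"b":98,"bx":37,"pmz":95},"o":71}
After op 14 (replace /o 71): {"b":86,"f":16,"h":{"b":98,"bx":37,"pmz":95},"o":71}
After op 15 (add /h/tb 23): {"b":86,"f":16,"h":{"b":98,"bx":37,"pmz":95,"tb":23},"o":71}
After op 16 (replace /h/pmz 15): {"b":86,"f":16,"h":{"b":98,"bx":37,"pmz":15,"tb":23},"o":71}
After op 17 (replace /h/b 1): {"b":86,"f":16,"h":{"b":1,"bx":37,"pmz":15,"tb":23},"o":71}
After op 18 (replace /h/pmz 14): {"b":86,"f":16,"h":{"b":1,"bx":37,"pmz":14,"tb":23},"o":71}
After op 19 (add /n 10): {"b":86,"f":16,"h":{"b":1,"bx":37,"pmz":14,"tb":23},"n":10,"o":71}
After op 20 (remove /h/pmz): {"b":86,"f":16,"h":{"b":1,"bx":37,"tb":23},"n":10,"o":71}
After op 21 (replace /h 20): {"b":86,"f":16,"h":20,"n":10,"o":71}
After op 22 (replace /h 96): {"b":86,"f":16,"h":96,"n":10,"o":71}
After op 23 (add /ugw 11): {"b":86,"f":16,"h":96,"n":10,"o":71,"ugw":11}
After op 24 (add /rdt 86): {"b":86,"f":16,"h":96,"n":10,"o":71,"rdt":86,"ugw":11}
Size at the root: 7

Answer: 7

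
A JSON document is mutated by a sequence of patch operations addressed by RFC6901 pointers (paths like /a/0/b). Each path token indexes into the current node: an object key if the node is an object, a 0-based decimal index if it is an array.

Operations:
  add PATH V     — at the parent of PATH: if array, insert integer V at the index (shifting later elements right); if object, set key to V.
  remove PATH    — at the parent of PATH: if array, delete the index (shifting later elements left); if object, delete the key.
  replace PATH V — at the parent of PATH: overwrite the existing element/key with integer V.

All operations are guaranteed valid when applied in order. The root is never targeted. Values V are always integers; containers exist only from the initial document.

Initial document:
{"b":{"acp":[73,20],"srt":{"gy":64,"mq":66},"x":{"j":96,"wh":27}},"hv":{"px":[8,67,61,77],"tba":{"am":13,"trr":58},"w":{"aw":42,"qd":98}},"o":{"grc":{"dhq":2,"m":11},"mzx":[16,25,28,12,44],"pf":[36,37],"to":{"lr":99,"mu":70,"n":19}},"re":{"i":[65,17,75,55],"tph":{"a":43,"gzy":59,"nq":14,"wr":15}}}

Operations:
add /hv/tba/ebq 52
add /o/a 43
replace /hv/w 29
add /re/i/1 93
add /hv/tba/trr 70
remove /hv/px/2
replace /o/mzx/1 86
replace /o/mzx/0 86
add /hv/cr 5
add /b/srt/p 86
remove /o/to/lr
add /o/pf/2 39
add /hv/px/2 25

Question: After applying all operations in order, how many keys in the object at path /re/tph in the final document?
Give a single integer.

Answer: 4

Derivation:
After op 1 (add /hv/tba/ebq 52): {"b":{"acp":[73,20],"srt":{"gy":64,"mq":66},"x":{"j":96,"wh":27}},"hv":{"px":[8,67,61,77],"tba":{"am":13,"ebq":52,"trr":58},"w":{"aw":42,"qd":98}},"o":{"grc":{"dhq":2,"m":11},"mzx":[16,25,28,12,44],"pf":[36,37],"to":{"lr":99,"mu":70,"n":19}},"re":{"i":[65,17,75,55],"tph":{"a":43,"gzy":59,"nq":14,"wr":15}}}
After op 2 (add /o/a 43): {"b":{"acp":[73,20],"srt":{"gy":64,"mq":66},"x":{"j":96,"wh":27}},"hv":{"px":[8,67,61,77],"tba":{"am":13,"ebq":52,"trr":58},"w":{"aw":42,"qd":98}},"o":{"a":43,"grc":{"dhq":2,"m":11},"mzx":[16,25,28,12,44],"pf":[36,37],"to":{"lr":99,"mu":70,"n":19}},"re":{"i":[65,17,75,55],"tph":{"a":43,"gzy":59,"nq":14,"wr":15}}}
After op 3 (replace /hv/w 29): {"b":{"acp":[73,20],"srt":{"gy":64,"mq":66},"x":{"j":96,"wh":27}},"hv":{"px":[8,67,61,77],"tba":{"am":13,"ebq":52,"trr":58},"w":29},"o":{"a":43,"grc":{"dhq":2,"m":11},"mzx":[16,25,28,12,44],"pf":[36,37],"to":{"lr":99,"mu":70,"n":19}},"re":{"i":[65,17,75,55],"tph":{"a":43,"gzy":59,"nq":14,"wr":15}}}
After op 4 (add /re/i/1 93): {"b":{"acp":[73,20],"srt":{"gy":64,"mq":66},"x":{"j":96,"wh":27}},"hv":{"px":[8,67,61,77],"tba":{"am":13,"ebq":52,"trr":58},"w":29},"o":{"a":43,"grc":{"dhq":2,"m":11},"mzx":[16,25,28,12,44],"pf":[36,37],"to":{"lr":99,"mu":70,"n":19}},"re":{"i":[65,93,17,75,55],"tph":{"a":43,"gzy":59,"nq":14,"wr":15}}}
After op 5 (add /hv/tba/trr 70): {"b":{"acp":[73,20],"srt":{"gy":64,"mq":66},"x":{"j":96,"wh":27}},"hv":{"px":[8,67,61,77],"tba":{"am":13,"ebq":52,"trr":70},"w":29},"o":{"a":43,"grc":{"dhq":2,"m":11},"mzx":[16,25,28,12,44],"pf":[36,37],"to":{"lr":99,"mu":70,"n":19}},"re":{"i":[65,93,17,75,55],"tph":{"a":43,"gzy":59,"nq":14,"wr":15}}}
After op 6 (remove /hv/px/2): {"b":{"acp":[73,20],"srt":{"gy":64,"mq":66},"x":{"j":96,"wh":27}},"hv":{"px":[8,67,77],"tba":{"am":13,"ebq":52,"trr":70},"w":29},"o":{"a":43,"grc":{"dhq":2,"m":11},"mzx":[16,25,28,12,44],"pf":[36,37],"to":{"lr":99,"mu":70,"n":19}},"re":{"i":[65,93,17,75,55],"tph":{"a":43,"gzy":59,"nq":14,"wr":15}}}
After op 7 (replace /o/mzx/1 86): {"b":{"acp":[73,20],"srt":{"gy":64,"mq":66},"x":{"j":96,"wh":27}},"hv":{"px":[8,67,77],"tba":{"am":13,"ebq":52,"trr":70},"w":29},"o":{"a":43,"grc":{"dhq":2,"m":11},"mzx":[16,86,28,12,44],"pf":[36,37],"to":{"lr":99,"mu":70,"n":19}},"re":{"i":[65,93,17,75,55],"tph":{"a":43,"gzy":59,"nq":14,"wr":15}}}
After op 8 (replace /o/mzx/0 86): {"b":{"acp":[73,20],"srt":{"gy":64,"mq":66},"x":{"j":96,"wh":27}},"hv":{"px":[8,67,77],"tba":{"am":13,"ebq":52,"trr":70},"w":29},"o":{"a":43,"grc":{"dhq":2,"m":11},"mzx":[86,86,28,12,44],"pf":[36,37],"to":{"lr":99,"mu":70,"n":19}},"re":{"i":[65,93,17,75,55],"tph":{"a":43,"gzy":59,"nq":14,"wr":15}}}
After op 9 (add /hv/cr 5): {"b":{"acp":[73,20],"srt":{"gy":64,"mq":66},"x":{"j":96,"wh":27}},"hv":{"cr":5,"px":[8,67,77],"tba":{"am":13,"ebq":52,"trr":70},"w":29},"o":{"a":43,"grc":{"dhq":2,"m":11},"mzx":[86,86,28,12,44],"pf":[36,37],"to":{"lr":99,"mu":70,"n":19}},"re":{"i":[65,93,17,75,55],"tph":{"a":43,"gzy":59,"nq":14,"wr":15}}}
After op 10 (add /b/srt/p 86): {"b":{"acp":[73,20],"srt":{"gy":64,"mq":66,"p":86},"x":{"j":96,"wh":27}},"hv":{"cr":5,"px":[8,67,77],"tba":{"am":13,"ebq":52,"trr":70},"w":29},"o":{"a":43,"grc":{"dhq":2,"m":11},"mzx":[86,86,28,12,44],"pf":[36,37],"to":{"lr":99,"mu":70,"n":19}},"re":{"i":[65,93,17,75,55],"tph":{"a":43,"gzy":59,"nq":14,"wr":15}}}
After op 11 (remove /o/to/lr): {"b":{"acp":[73,20],"srt":{"gy":64,"mq":66,"p":86},"x":{"j":96,"wh":27}},"hv":{"cr":5,"px":[8,67,77],"tba":{"am":13,"ebq":52,"trr":70},"w":29},"o":{"a":43,"grc":{"dhq":2,"m":11},"mzx":[86,86,28,12,44],"pf":[36,37],"to":{"mu":70,"n":19}},"re":{"i":[65,93,17,75,55],"tph":{"a":43,"gzy":59,"nq":14,"wr":15}}}
After op 12 (add /o/pf/2 39): {"b":{"acp":[73,20],"srt":{"gy":64,"mq":66,"p":86},"x":{"j":96,"wh":27}},"hv":{"cr":5,"px":[8,67,77],"tba":{"am":13,"ebq":52,"trr":70},"w":29},"o":{"a":43,"grc":{"dhq":2,"m":11},"mzx":[86,86,28,12,44],"pf":[36,37,39],"to":{"mu":70,"n":19}},"re":{"i":[65,93,17,75,55],"tph":{"a":43,"gzy":59,"nq":14,"wr":15}}}
After op 13 (add /hv/px/2 25): {"b":{"acp":[73,20],"srt":{"gy":64,"mq":66,"p":86},"x":{"j":96,"wh":27}},"hv":{"cr":5,"px":[8,67,25,77],"tba":{"am":13,"ebq":52,"trr":70},"w":29},"o":{"a":43,"grc":{"dhq":2,"m":11},"mzx":[86,86,28,12,44],"pf":[36,37,39],"to":{"mu":70,"n":19}},"re":{"i":[65,93,17,75,55],"tph":{"a":43,"gzy":59,"nq":14,"wr":15}}}
Size at path /re/tph: 4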